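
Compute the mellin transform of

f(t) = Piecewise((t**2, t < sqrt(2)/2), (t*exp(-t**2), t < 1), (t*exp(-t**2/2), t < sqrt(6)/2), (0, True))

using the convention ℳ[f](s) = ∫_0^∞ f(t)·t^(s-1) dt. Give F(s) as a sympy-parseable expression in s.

invert the shared t-power to get t on [0, sqrt(2)/2); exp(-t**2) on [sqrt(2)/2, 1); exp(-t**2/2) on [1, sqrt(6)/2)
peel off the power substitution: sqrt(t) on [0, 1/2); exp(-t) on [1/2, 1); exp(-t/2) on [1, 3/2)
integrate the 3 segments split at sqrt(2)/2, 1, then add the results
the [0, sqrt(2)/2) slice contributes ∫ t**2·t^(s-1) dt
piece [sqrt(2)/2, 1): integrate t*exp(-t**2) against the kernel
[1, sqrt(6)/2) adds the kernel integral of t*exp(-t**2/2)

2**(-s/2 - 3/2)*(2**(s/2 + 1/2)*(s + 2)*uppergamma(s/2 + 1/2, 1/2) - 2**(s/2 + 1/2)*(s + 2)*uppergamma(s/2 + 1/2, 1) + 2**(s + 1)*(s + 2)*uppergamma(s/2 + 1/2, 1/2) - 2**(s + 1)*(s + 2)*uppergamma(s/2 + 1/2, 3/4) + sqrt(2))/(s + 2)
  Re(s) > -2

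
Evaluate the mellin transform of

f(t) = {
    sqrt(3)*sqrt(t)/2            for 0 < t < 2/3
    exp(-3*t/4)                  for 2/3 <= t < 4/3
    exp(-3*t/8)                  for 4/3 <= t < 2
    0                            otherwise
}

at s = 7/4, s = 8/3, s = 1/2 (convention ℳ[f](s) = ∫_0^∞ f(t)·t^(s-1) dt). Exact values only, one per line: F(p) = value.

F(7/4) = 4*2**(3/4)*3**(1/4)*(-36*sqrt(2)*uppergamma(7/4, 3/4) - 9*2**(3/4)*uppergamma(7/4, 1) + sqrt(2) + 9*2**(3/4)*uppergamma(7/4, 1/2) + 36*sqrt(2)*uppergamma(7/4, 1/2))/81
F(8/3) = -256*3**(1/3)*uppergamma(8/3, 3/4)/27 - 32*6**(1/3)*uppergamma(8/3, 1)/27 + 8*2**(1/6)*3**(1/3)/171 + 32*6**(1/3)*uppergamma(8/3, 1/2)/27 + 256*3**(1/3)*uppergamma(8/3, 1/2)/27
F(1/2) = sqrt(6)*(-4*sqrt(pi)*erfc(sqrt(3)/2) - 2*sqrt(2)*sqrt(pi)*erfc(1) + sqrt(2) + 2*sqrt(2)*sqrt(pi)*erfc(sqrt(2)/2) + 4*sqrt(pi)*erfc(sqrt(2)/2))/6

reversing the common scale on t: sqrt(6)*sqrt(t)/2 on [0, 1/3); exp(-3*t/2) on [1/3, 2/3); exp(-3*t/4) on [2/3, 1)
peel off the common scale on t: sqrt(t) on [0, 1/2); exp(-t) on [1/2, 1); exp(-t/2) on [1, 3/2)
treat the 3 regions marked off by 2/3, 4/3 separately and sum
the [0, 2/3) slice contributes ∫ sqrt(3)*sqrt(t)/2·t^(s-1) dt
on [2/3, 4/3): add ∫ exp(-3*t/4)·t^(s-1) dt
[4/3, 2) adds the kernel integral of exp(-3*t/8)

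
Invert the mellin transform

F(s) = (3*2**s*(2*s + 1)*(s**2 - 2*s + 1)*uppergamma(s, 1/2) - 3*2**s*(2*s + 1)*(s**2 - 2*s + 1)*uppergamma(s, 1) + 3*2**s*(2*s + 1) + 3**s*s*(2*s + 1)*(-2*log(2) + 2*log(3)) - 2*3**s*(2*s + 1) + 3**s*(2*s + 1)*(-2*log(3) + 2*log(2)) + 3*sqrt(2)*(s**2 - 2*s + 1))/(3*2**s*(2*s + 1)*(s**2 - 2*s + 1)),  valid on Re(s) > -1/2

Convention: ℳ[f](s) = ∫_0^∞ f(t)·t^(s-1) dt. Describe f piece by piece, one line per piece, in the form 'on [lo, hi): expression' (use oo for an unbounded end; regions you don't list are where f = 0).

f breaks at 1/2, 1 into 3 integrals to sum
on [0, 1/2): add ∫ sqrt(t)·t^(s-1) dt
segment 1/2 to 1 holds exp(-t); add its integral
segment 1 to 3/2 holds log(t)/t; add its integral

on [0, 1/2): sqrt(t)
on [1/2, 1): exp(-t)
on [1, 3/2): log(t)/t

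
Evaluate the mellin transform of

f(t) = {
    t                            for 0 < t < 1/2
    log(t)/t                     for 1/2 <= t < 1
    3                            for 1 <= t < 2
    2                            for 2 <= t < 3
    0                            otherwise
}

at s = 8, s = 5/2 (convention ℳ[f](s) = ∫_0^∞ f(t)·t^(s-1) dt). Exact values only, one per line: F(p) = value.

f breaks at 1/2, 1, 2 into 4 integrals to sum
piece [0, 1/2): integrate t against the kernel
over [1/2, 1), the kernel integral of log(t)/t enters the sum
on [1, 2) integrate f = 3 against the kernel
∫ 2·t^(s-1) over [2, 3)

F(8) = log(2)/896 + 377491477/225792
F(5/2) = sqrt(2)*(-2072*sqrt(2) + 420*log(2) + 4357 + 9072*sqrt(6))/2520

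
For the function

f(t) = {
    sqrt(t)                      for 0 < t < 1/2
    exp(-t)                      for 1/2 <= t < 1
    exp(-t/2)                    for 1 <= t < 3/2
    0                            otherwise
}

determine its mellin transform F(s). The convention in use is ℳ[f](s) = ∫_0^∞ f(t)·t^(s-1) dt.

split f at 1/2, 1: ℳ[f](s) collects 3 kernel integrals
on [0, 1/2) integrate f = sqrt(t) against the kernel
over [1/2, 1), the kernel integral of exp(-t) enters the sum
segment [1, 3/2) carries exp(-t/2); integrate it

(2**s*(2*s + 1)*uppergamma(s, 1/2) - 2**s*(2*s + 1)*uppergamma(s, 1) + 4**s*(2*s + 1)*uppergamma(s, 1/2) - 4**s*(2*s + 1)*uppergamma(s, 3/4) + sqrt(2))/(2**s*(2*s + 1))
  Re(s) > -1/2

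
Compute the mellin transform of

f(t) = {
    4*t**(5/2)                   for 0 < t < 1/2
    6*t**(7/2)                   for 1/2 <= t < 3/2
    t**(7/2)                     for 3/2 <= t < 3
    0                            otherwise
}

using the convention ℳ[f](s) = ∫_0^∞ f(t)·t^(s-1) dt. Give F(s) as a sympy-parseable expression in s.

2*(-6*2**(-s - 7/2)*(2*s + 5) + 4*2**(-s - 5/2)*(2*s + 7) + 3**(s + 7/2)*(2*s + 5) + 5*(3/2)**(s + 7/2)*(2*s + 5))/((2*s + 5)*(2*s + 7))
  Re(s) > -5/2

decompose at 1/2, 3/2; ℳ[f](s) sums the 3 pieces' integrals
the [0, 1/2) slice contributes ∫ 4*t**(5/2)·t^(s-1) dt
for t in [1/2, 3/2): the term is ∫ 6*t**(7/2)·t^(s-1)
on [3/2, 3) integrate f = t**(7/2) against the kernel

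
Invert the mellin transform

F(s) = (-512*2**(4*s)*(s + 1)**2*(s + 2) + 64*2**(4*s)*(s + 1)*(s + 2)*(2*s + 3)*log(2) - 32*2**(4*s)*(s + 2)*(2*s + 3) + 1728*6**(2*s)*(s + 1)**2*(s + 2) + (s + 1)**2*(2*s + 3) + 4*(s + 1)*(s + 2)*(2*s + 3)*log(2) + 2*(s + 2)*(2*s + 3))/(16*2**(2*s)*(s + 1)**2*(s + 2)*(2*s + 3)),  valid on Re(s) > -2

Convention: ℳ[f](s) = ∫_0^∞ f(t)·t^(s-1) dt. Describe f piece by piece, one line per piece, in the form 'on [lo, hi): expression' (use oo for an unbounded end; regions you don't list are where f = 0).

the power substitution comes off first: t**4 on [0, 1/2); t**2*log(t) on [1/2, 2); 2*t**3 on [2, 3)
invert the shared t-power to get t**2 on [0, 1/2); log(t) on [1/2, 2); 2*t on [2, 3)
along the cuts 1/4, 4, ℳ[f](s) splits into 3 integrals
for t in [0, 1/4): the term is ∫ t**2·t^(s-1)
∫ over [1/4, 4) of t*log(sqrt(t))·t^(s-1) joins the sum
segment [4, 9) carries 2*t**(3/2); integrate it

on [0, 1/4): t**2
on [1/4, 4): t*log(sqrt(t))
on [4, 9): 2*t**(3/2)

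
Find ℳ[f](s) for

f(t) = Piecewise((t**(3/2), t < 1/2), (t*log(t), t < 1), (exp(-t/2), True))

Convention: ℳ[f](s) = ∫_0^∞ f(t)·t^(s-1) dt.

linearity at 1/2, 1 turns ℳ[f](s) into 3 summed integrals
segment 0 to 1/2 holds t**(3/2); add its integral
the [1/2, 1) slice contributes ∫ t*log(t)·t^(s-1) dt
on [1, ∞): add ∫ exp(-t/2)·t^(s-1) dt

(2*2**(2*s)*(2*s + 3)*(s**2 + 2*s + 1)*uppergamma(s, 1/2) - 2*2**s*(2*s + 3) + s*(2*s + 3)*log(2) + 2*s + (2*s + 3)*log(2) + sqrt(2)*(s**2 + 2*s + 1) + 3)/(2*2**s*(2*s + 3)*(s**2 + 2*s + 1))
  Re(s) > -3/2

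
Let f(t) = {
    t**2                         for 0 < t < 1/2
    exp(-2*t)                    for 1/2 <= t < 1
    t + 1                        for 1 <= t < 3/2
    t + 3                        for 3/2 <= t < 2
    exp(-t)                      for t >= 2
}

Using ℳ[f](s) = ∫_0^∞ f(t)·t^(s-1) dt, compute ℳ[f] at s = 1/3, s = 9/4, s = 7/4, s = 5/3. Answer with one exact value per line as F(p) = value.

linearity at 1/2, 1, 3/2, 2 turns ℳ[f](s) into 5 summed integrals
on [0, 1/2) integrate f = t**2 against the kernel
between 1/2 and 1 the integrand is exp(-2*t)·t^(s-1)
segment [1, 3/2) carries (t + 1); integrate it
the [3/2, 2) slice contributes ∫ (t + 3)·t^(s-1) dt
∫ exp(-t)·t^(s-1) over [2, ∞)

F(1/3) = 2**(2/3)*(-168*3**(1/3) - 105*2**(1/3) - 28*uppergamma(1/3, 2) + 28*2**(1/3)*uppergamma(1/3, 2) + 3 + 28*uppergamma(1/3, 1) + 294*2**(2/3))/56
F(9/4) = 2**(3/4)*(-15912*3**(1/4) - 5984*2**(1/4) - 1989*uppergamma(9/4, 2) + 117 + 1989*uppergamma(9/4, 1) + 7956*2**(1/4)*uppergamma(9/4, 2) + 62016*sqrt(2))/15912
F(7/4) = 2**(1/4)*(-3960*3**(3/4) - 2160*2**(3/4) - 1155*uppergamma(7/4, 2) + 77 + 1155*uppergamma(7/4, 1) + 2310*2**(3/4)*uppergamma(7/4, 2) + 22560*sqrt(2))/4620
F(5/3) = 2**(1/3)*(-792*3**(2/3) - 429*2**(2/3) - 220*uppergamma(5/3, 2) + 15 + 220*uppergamma(5/3, 1) + 440*2**(2/3)*uppergamma(5/3, 2) + 4488*2**(1/3))/880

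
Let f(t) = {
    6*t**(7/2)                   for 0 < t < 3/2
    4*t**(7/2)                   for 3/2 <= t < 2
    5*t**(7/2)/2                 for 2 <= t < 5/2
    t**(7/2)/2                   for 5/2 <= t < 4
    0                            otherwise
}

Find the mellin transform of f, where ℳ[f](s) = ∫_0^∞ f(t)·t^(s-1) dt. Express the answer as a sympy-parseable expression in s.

summing 4 kernel integrals split by 3/2, 2, 5/2 yields ℳ[f](s)
∫ over [0, 3/2) of 6*t**(7/2)·t^(s-1) joins the sum
piece [3/2, 2): integrate 4*t**(7/2) against the kernel
over [2, 5/2), the kernel integral of 5*t**(7/2)/2 enters the sum
∫ over [5/2, 4) of t**(7/2)/2·t^(s-1) joins the sum

(3*2**(s + 7/2) + 4*(3/2)**(s + 7/2) + 4**(s + 7/2) + 4*(5/2)**(s + 7/2))/(2*s + 7)
  Re(s) > -7/2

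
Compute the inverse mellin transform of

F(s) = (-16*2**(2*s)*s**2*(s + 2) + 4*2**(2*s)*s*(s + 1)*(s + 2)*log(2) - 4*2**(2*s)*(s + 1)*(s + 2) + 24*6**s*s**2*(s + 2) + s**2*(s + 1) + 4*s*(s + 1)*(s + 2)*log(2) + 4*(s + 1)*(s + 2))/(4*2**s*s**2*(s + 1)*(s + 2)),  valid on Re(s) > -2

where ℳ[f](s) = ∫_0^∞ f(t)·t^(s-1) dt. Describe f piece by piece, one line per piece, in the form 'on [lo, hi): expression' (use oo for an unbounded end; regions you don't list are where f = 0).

on [0, 1/2): t**2
on [1/2, 2): log(t)
on [2, 3): 2*t

slice at 1/2, 2, transform all 3 pieces, and sum them
the [0, 1/2) slice contributes ∫ t**2·t^(s-1) dt
on [1/2, 2) integrate f = log(t) against the kernel
over [2, 3), the kernel integral of 2*t enters the sum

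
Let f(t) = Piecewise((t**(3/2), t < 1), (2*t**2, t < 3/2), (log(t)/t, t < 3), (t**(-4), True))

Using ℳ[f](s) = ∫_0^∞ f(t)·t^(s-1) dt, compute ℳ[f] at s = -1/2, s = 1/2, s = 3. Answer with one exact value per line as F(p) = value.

F(-1/2) = -1/3 - 4*sqrt(6)*log(2)/27 - 2*sqrt(3)*log(3)/27 - 106*sqrt(3)/2187 + 4*sqrt(6)*log(3)/27 + 89*sqrt(6)/81
F(1/2) = -754*sqrt(3)/567 - 2*sqrt(3)*log(3)/3 - 2*sqrt(6)*log(2)/3 - 3/10 + 2*sqrt(6)*log(3)/3 + 67*sqrt(6)/30
F(3) = 9*log(2)/8 + 271/180 + 27*log(3)/8

the 4 pieces separated at 1, 3/2, 3 each add one integral
[0, 1) adds the kernel integral of t**(3/2)
the [1, 3/2) slice contributes ∫ 2*t**2·t^(s-1) dt
between 3/2 and 3 the integrand is log(t)/t·t^(s-1)
the [3, ∞) slice contributes ∫ t**(-4)·t^(s-1) dt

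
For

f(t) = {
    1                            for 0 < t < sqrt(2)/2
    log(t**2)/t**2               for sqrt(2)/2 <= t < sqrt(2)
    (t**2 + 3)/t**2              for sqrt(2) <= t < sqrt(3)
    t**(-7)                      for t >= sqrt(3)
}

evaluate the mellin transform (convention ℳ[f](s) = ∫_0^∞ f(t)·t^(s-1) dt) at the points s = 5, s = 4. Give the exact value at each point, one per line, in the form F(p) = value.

reversing the power substitution: 1 on [0, 1/2); log(t)/t on [1/2, 2); (t + 3)/t on [2, 3); …
back out the shared t-power: t on [0, 1/2); log(t) on [1/2, 2); t + 3 on [2, 3); …
breakpoints sqrt(2)/2, sqrt(2), sqrt(3): one integral from each of the 4 segments
on [0, sqrt(2)/2) integrate f = 1 against the kernel
on [sqrt(2)/2, sqrt(2)) integrate f = log(t**2)/t**2 against the kernel
[sqrt(2), sqrt(3)) adds the kernel integral of (t**2 + 3)/t**2
[sqrt(3), ∞) adds the kernel integral of t**(-7)

F(5) = sqrt(2)*(-1139 + 30*sqrt(2) + 270*log(2) + 864*sqrt(6))/360
F(4) = sqrt(3)/27 + 5*log(2)/4 + 33/16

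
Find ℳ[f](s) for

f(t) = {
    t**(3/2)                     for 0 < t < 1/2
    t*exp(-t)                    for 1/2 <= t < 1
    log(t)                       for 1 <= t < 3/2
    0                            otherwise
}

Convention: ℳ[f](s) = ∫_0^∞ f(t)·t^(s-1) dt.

(4*2**s*s**3*uppergamma(s + 1, 1/2) - 4*2**s*s**3*uppergamma(s + 1, 1) + 6*2**s*s**2*uppergamma(s + 1, 1/2) - 6*2**s*s**2*uppergamma(s + 1, 1) + 4*2**s*s + 6*2**s + 3**s*s**2*(-4*log(2) + 4*log(3)) - 4*3**s*s + 3**s*s*(-6*log(2) + 6*log(3)) - 6*3**s + sqrt(2)*s**2)/(2*2**s*s**2*(2*s + 3))
  Re(s) > -3/2

the shared t-power comes off first: sqrt(t) on [0, 1/2); exp(-t) on [1/2, 1); log(t)/t on [1, 3/2)
decompose at 1/2, 1; ℳ[f](s) sums the 3 pieces' integrals
over [0, 1/2), the kernel integral of t**(3/2) enters the sum
[1/2, 1) adds the kernel integral of t*exp(-t)
on [1, 3/2) integrate f = log(t) against the kernel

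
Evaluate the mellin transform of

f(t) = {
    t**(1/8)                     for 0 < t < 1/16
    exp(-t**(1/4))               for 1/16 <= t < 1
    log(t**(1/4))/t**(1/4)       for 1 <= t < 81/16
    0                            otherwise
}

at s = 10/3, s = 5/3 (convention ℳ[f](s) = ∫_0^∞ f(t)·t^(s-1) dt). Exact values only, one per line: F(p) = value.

undo the power substitution: t**(1/4) on [0, 1/4); exp(-sqrt(t)) on [1/4, 1); log(sqrt(t))/sqrt(t) on [1, 9/4)
back out the power substitution: sqrt(t) on [0, 1/2); exp(-t) on [1/2, 1); log(t)/t on [1, 3/2)
cuts at 1/16, 1: linearity sums the 3 kernel integrals
between 0 and 1/16 the integrand is t**(1/8)·t^(s-1)
the [1/16, 1) slice contributes ∫ exp(-t**(1/4))·t^(s-1) dt
segment [1, 81/16) carries log(t**(1/4))/t**(1/4); integrate it

F(10/3) = -4*uppergamma(40/3, 1) - 4782969*2**(2/3)*3**(1/3)/2803712 + 3*2**(1/6)/169984 + 36/1369 + log(3**(1594323*2**(2/3)*3**(1/3)/75776)/2**(1594323*2**(2/3)*3**(1/3)/75776)) + 4*uppergamma(40/3, 1/2)
F(5/3) = -4*uppergamma(20/3, 1) - 2187*2**(1/3)*3**(2/3)/4624 + 3*2**(5/6)/1376 + 36/289 + log(3**(729*2**(1/3)*3**(2/3)/272)/2**(729*2**(1/3)*3**(2/3)/272)) + 4*uppergamma(20/3, 1/2)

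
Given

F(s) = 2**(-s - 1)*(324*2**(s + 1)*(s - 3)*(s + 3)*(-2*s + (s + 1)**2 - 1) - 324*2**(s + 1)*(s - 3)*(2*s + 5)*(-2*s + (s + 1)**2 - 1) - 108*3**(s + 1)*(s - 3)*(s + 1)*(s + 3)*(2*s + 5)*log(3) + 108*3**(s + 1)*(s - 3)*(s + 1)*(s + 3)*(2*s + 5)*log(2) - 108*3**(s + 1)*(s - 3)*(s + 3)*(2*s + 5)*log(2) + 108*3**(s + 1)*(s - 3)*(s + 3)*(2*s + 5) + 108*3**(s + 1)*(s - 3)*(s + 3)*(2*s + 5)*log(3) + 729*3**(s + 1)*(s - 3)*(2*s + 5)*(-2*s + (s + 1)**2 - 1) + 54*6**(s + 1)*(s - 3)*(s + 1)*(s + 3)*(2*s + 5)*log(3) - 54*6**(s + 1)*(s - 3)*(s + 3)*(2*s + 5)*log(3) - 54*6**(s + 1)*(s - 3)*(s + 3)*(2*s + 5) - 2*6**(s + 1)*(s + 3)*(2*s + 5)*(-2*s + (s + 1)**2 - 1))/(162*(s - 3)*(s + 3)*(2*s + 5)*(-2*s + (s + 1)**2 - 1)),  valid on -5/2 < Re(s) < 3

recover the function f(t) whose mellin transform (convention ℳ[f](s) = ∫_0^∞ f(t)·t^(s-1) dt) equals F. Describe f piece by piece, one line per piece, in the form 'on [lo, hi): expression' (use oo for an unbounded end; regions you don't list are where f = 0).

remove the shared t-power first: t**(3/2) on [0, 1); 2*t**2 on [1, 3/2); log(t)/t on [3/2, 3); …
along the cuts 1, 3/2, 3, ℳ[f](s) splits into 4 integrals
segment [0, 1) carries t**(5/2); integrate it
for t in [1, 3/2): the term is ∫ 2*t**3·t^(s-1)
on [3/2, 3): add ∫ log(t)·t^(s-1) dt
piece [3, ∞): integrate t**(-3) against the kernel

on [0, 1): t**(5/2)
on [1, 3/2): 2*t**3
on [3/2, 3): log(t)
on [3, oo): t**(-3)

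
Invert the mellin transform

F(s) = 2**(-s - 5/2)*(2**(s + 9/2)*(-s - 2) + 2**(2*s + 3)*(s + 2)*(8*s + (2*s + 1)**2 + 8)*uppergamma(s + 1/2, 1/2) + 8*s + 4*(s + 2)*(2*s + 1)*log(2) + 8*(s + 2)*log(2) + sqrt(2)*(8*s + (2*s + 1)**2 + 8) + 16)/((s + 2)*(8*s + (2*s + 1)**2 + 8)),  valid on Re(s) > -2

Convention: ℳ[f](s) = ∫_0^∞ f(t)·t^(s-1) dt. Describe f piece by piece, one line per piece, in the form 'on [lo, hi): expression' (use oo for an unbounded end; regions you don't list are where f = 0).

on [0, 1/2): t**2
on [1/2, 1): t**(3/2)*log(t)
on [1, oo): sqrt(t)*exp(-t/2)

strip the shared t-power: t**(3/2) on [0, 1/2); t*log(t) on [1/2, 1); exp(-t/2) on [1, ∞)
summing 3 kernel integrals split by 1/2, 1 yields ℳ[f](s)
segment [0, 1/2) carries t**2; integrate it
segment 1/2 to 1 holds t**(3/2)*log(t); add its integral
for t in [1, ∞): the term is ∫ sqrt(t)*exp(-t/2)·t^(s-1)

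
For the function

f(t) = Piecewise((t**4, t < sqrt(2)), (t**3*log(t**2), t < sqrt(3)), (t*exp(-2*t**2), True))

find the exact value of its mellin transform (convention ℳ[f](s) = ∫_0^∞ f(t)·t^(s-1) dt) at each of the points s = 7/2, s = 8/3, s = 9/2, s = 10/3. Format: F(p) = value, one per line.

F(7/2) = -216*3**(1/4)/169 - 16*2**(1/4)*log(2)/13 + 2**(3/4)*uppergamma(9/4, 6)/16 + 64*2**(1/4)/169 + 16*2**(3/4)/15 + 54*3**(1/4)*log(3)/13
F(8/3) = -162*3**(5/6)/289 - 12*2**(5/6)*log(2)/17 + 2**(1/6)*uppergamma(11/6, 6)/8 + 72*2**(5/6)/289 + 6*2**(1/3)/5 + 27*3**(5/6)*log(3)/17
F(9/2) = -24*3**(3/4)/25 - 16*2**(3/4)*log(2)/15 + 2**(1/4)*uppergamma(11/4, 6)/16 + 64*2**(3/4)/225 + 32*2**(1/4)/17 + 18*3**(3/4)*log(3)/5
F(10/3) = -486*3**(1/6)/361 - 24*2**(1/6)*log(2)/19 + 2**(5/6)*uppergamma(13/6, 6)/16 + 144*2**(1/6)/361 + 12*2**(2/3)/11 + 81*3**(1/6)*log(3)/19

remove the shared t-power first: t**3 on [0, sqrt(2)); t**2*log(t**2) on [sqrt(2), sqrt(3)); exp(-2*t**2) on [sqrt(3), ∞)
back out the power substitution: t**(3/2) on [0, 2); t*log(t) on [2, 3); exp(-2*t) on [3, ∞)
linearity at sqrt(2), sqrt(3) turns ℳ[f](s) into 3 summed integrals
segment [0, sqrt(2)) carries t**4; integrate it
the [sqrt(2), sqrt(3)) slice contributes ∫ t**3*log(t**2)·t^(s-1) dt
on [sqrt(3), ∞) integrate f = t*exp(-2*t**2) against the kernel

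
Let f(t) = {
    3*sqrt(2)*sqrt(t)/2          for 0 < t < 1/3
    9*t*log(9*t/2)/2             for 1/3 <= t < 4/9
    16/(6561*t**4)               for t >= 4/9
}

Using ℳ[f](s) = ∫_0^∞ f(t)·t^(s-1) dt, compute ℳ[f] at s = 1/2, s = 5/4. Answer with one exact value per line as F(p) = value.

back out the common scale on t: sqrt(3)*sqrt(t) on [0, 1/2); 3*t*log(3*t) on [1/2, 2/3); 1/(81*t**4) on [2/3, ∞)
the common scale on t comes off first: sqrt(t) on [0, 3/2); t*log(t) on [3/2, 2); t**(-4) on [2, ∞)
treat the 3 regions marked off by 1/3, 4/9 separately and sum
on [0, 1/3): add ∫ 3*sqrt(2)*sqrt(t)/2·t^(s-1) dt
over [1/3, 4/9), the kernel integral of 9*t*log(9*t/2)/2 enters the sum
∫ over [4/9, ∞) of 16/(6561*t**4)·t^(s-1) joins the sum

F(1/2) = -sqrt(3)*log(3)/3 - 439/756 + 2*sqrt(3)/9 + sqrt(3)*log(2)/3 + 8*log(2)/9 + sqrt(2)/2
F(5/4) = -2*3**(3/4)*log(3)/27 - 1327*sqrt(6)/24057 + 8*3**(3/4)/243 + 2*3**(3/4)*log(2)/27 + 2*sqrt(2)*3**(1/4)/21 + 32*sqrt(6)*log(2)/243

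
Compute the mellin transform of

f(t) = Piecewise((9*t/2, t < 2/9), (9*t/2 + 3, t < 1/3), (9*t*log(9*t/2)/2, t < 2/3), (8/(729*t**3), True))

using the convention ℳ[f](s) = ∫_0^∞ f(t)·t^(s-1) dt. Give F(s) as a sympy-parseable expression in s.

invert the common scale on t to get 3*t on [0, 1/3); 3*t + 3 on [1/3, 1/2); 3*t*log(3*t) on [1/2, 1); …
undo the common scale on t: t on [0, 1); t + 3 on [1, 3/2); t*log(t) on [3/2, 3); …
along the cuts 2/9, 1/3, 2/3, ℳ[f](s) splits into 4 integrals
[0, 2/9) adds the kernel integral of 9*t/2
∫ (9*t/2 + 3)·t^(s-1) over [2/9, 1/3)
segment [1/3, 2/3) carries 9*t*log(9*t/2)/2; integrate it
on [2/3, ∞) integrate f = 8/(729*t**3) against the kernel

(-162*2**s*s*(s - 3)*(s**2 + 2*s + 1) - 162*2**s*(s - 3)*(s**2 + 2*s + 1) - 81*3**s*s**2*(s - 3)*(s + 1)*log(3) + 81*3**s*s**2*(s - 3)*(s + 1)*log(2) - 81*3**s*s*(s - 3)*(s + 1)*log(3) + 81*3**s*s*(s - 3)*(s + 1)*log(2) + 81*3**s*s*(s - 3)*(s + 1) + 243*3**s*s*(s - 3)*(s**2 + 2*s + 1) + 162*3**s*(s - 3)*(s**2 + 2*s + 1) + 162*6**s*s**2*(s - 3)*(s + 1)*log(3) - 162*6**s*s*(s - 3)*(s + 1) + 162*6**s*s*(s - 3)*(s + 1)*log(3) - 2*6**s*s*(s + 1)*(s**2 + 2*s + 1))/(54*9**s*s*(s - 3)*(s + 1)*(s**2 + 2*s + 1))
  -1 < Re(s) < 3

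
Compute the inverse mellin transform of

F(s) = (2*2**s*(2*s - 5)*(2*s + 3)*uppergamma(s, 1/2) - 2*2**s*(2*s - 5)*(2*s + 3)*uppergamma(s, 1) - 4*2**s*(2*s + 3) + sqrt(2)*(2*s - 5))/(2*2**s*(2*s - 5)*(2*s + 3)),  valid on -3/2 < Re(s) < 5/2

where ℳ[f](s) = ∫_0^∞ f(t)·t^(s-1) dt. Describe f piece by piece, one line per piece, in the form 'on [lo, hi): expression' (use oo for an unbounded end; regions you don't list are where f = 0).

summing 3 kernel integrals split by 1/2, 1 yields ℳ[f](s)
the [0, 1/2) slice contributes ∫ t**(3/2)·t^(s-1) dt
between 1/2 and 1 the integrand is exp(-t)·t^(s-1)
segment [1, ∞) carries t**(-5/2); integrate it

on [0, 1/2): t**(3/2)
on [1/2, 1): exp(-t)
on [1, oo): t**(-5/2)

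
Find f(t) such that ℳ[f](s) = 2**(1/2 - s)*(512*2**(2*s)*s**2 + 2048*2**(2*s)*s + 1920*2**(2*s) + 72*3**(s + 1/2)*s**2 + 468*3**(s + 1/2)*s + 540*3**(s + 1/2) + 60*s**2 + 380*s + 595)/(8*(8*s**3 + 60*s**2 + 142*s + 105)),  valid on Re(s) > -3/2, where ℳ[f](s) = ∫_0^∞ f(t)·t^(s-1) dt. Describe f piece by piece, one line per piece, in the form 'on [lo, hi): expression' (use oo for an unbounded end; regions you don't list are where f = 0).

on [0, 1/2): 5*t**(3/2)
on [1/2, 3/2): 5*t**(5/2)/2
on [3/2, 2): t**(7/2)

decompose at 1/2, 3/2; ℳ[f](s) sums the 3 pieces' integrals
over [0, 1/2), the kernel integral of 5*t**(3/2) enters the sum
over [1/2, 3/2), the kernel integral of 5*t**(5/2)/2 enters the sum
over [3/2, 2), the kernel integral of t**(7/2) enters the sum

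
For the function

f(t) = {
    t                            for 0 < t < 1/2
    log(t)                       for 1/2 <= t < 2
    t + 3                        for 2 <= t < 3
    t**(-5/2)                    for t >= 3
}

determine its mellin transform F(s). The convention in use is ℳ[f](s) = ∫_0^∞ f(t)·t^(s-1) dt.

f breaks at 1/2, 2, 3 into 4 integrals to sum
[0, 1/2) adds the kernel integral of t
over [1/2, 2), the kernel integral of log(t) enters the sum
segment 2 to 3 holds (t + 3); add its integral
[3, ∞) adds the kernel integral of t**(-5/2)

(-270*2**(2*s)*s**2*(2*s - 5) + 54*2**(2*s)*s*(s + 1)*(2*s - 5)*log(2) - 162*2**(2*s)*s*(2*s - 5) - 54*2**(2*s)*(s + 1)*(2*s - 5) - 4*sqrt(3)*6**s*s**2*(s + 1) + 324*6**s*s**2*(2*s - 5) + 162*6**s*s*(2*s - 5) + 27*s**2*(2*s - 5) + 54*s*(s + 1)*(2*s - 5)*log(2) + (2*s - 5)*(54*s + 54))/(54*2**s*s**2*(s + 1)*(2*s - 5))
  -1 < Re(s) < 5/2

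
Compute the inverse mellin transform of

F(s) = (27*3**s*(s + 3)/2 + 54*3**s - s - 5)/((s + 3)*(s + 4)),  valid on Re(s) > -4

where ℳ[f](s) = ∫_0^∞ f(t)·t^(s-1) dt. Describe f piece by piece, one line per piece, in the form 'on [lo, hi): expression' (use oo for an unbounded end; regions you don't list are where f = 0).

invert the shared t-power to get t**2/2 on [0, 1); t*(2 - t/2) on [1, 3)
peel off the shared t-power: t/2 on [0, 1); 2 - t/2 on [1, 3)
strip the common scale on t: t on [0, 1/2); 2 - t on [1/2, 3/2)
treat the 2 regions marked off by 1 separately and sum
on [0, 1) integrate f = t**4/2 against the kernel
[1, 3) adds the kernel integral of t**3*(2 - t/2)

on [0, 1): t**4/2
on [1, 3): t**3*(2 - t/2)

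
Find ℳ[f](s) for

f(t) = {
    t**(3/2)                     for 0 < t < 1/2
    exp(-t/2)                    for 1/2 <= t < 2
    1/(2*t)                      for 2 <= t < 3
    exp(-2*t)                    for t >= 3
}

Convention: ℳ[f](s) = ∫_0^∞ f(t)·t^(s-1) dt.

(12*24**s*(s - 1)*(2*s + 3)*uppergamma(s, 1/4) - 12*24**s*(s - 1)*(2*s + 3)*uppergamma(s, 1) - 3*24**s*(2*s + 3) + 2*36**s*(2*s + 3) + 12*6**s*(s - 1)*(2*s + 3)*uppergamma(s, 6) + 6*sqrt(2)*6**s*(s - 1))/(12*12**s*(s - 1)*(2*s + 3))
  Re(s) > -3/2

the 4 pieces separated at 1/2, 2, 3 each add one integral
on [0, 1/2) integrate f = t**(3/2) against the kernel
between 1/2 and 2 the integrand is exp(-t/2)·t^(s-1)
piece [2, 3): integrate 1/(2*t) against the kernel
segment [3, ∞) carries exp(-2*t); integrate it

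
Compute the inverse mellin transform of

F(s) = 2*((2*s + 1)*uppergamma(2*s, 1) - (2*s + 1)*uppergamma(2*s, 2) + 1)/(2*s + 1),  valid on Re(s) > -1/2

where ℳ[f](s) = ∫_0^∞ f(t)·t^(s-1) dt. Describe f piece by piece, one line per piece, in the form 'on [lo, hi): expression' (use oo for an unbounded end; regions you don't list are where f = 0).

strip the power substitution: t on [0, 1); exp(-t) on [1, 2)
f breaks at 1 into 2 integrals to sum
[0, 1) adds the kernel integral of sqrt(t)
on [1, 4) integrate f = exp(-sqrt(t)) against the kernel

on [0, 1): sqrt(t)
on [1, 4): exp(-sqrt(t))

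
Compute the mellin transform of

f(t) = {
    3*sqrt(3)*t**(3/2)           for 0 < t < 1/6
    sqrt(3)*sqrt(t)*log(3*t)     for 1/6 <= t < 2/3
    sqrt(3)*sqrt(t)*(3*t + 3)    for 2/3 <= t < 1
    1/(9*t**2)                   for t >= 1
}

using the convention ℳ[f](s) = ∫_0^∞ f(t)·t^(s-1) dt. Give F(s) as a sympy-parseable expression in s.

2**(-s - 1/2)*(-270*2**(2*s + 1)*(s + 1/2)**2*(2*s - 4) + 54*2**(2*s + 1)*(s + 1/2)*(s + 3/2)*(2*s - 4)*log(2) - 162*2**(2*s + 1)*(s + 1/2)*(2*s - 4) - 54*2**(2*s + 1)*(s + 3/2)*(2*s - 4) - 4*sqrt(3)*6**(s + 1/2)*(s + 1/2)**2*(s + 3/2) + 324*6**(s + 1/2)*(s + 1/2)**2*(2*s - 4) + 162*6**(s + 1/2)*(s + 1/2)*(2*s - 4) + 27*(s + 1/2)**2*(2*s - 4) + 54*(s + 1/2)*(s + 3/2)*(2*s - 4)*log(2) + (2*s - 4)*(54*s + 81))/(54*3**s*(s + 1/2)**2*(s + 3/2)*(2*s - 4))
  -3/2 < Re(s) < 2

the common scale on t comes off first: t**(3/2) on [0, 1/2); sqrt(t)*log(t) on [1/2, 2); sqrt(t)*(t + 3) on [2, 3); …
peel off the shared t-power: t on [0, 1/2); log(t) on [1/2, 2); t + 3 on [2, 3); …
integrate the 4 segments split at 1/6, 2/3, 1, then add the results
[0, 1/6) adds the kernel integral of 3*sqrt(3)*t**(3/2)
∫ sqrt(3)*sqrt(t)*log(3*t)·t^(s-1) over [1/6, 2/3)
the [2/3, 1) slice contributes ∫ sqrt(3)*sqrt(t)*(3*t + 3)·t^(s-1) dt
[1, ∞) adds the kernel integral of 1/(9*t**2)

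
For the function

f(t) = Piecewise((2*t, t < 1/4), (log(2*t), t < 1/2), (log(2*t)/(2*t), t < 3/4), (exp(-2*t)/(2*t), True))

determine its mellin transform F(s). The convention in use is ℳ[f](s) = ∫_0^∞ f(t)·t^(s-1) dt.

remove the common scale on t first: t on [0, 1/2); log(t) on [1/2, 1); log(t)/t on [1, 3/2); …
invert the shared t-power to get t**2 on [0, 1/2); t*log(t) on [1/2, 1); log(t) on [1, 3/2); …
treat the 4 regions marked off by 1/4, 1/2, 3/4 separately and sum
∫ 2*t·t^(s-1) over [0, 1/4)
on [1/4, 1/2): add ∫ log(2*t)·t^(s-1) dt
between 1/2 and 3/4 the integrand is log(2*t)/(2*t)·t^(s-1)
over [3/4, ∞), the kernel integral of exp(-2*t)/(2*t) enters the sum

(6*2**s*(s - 1)**2*(s + 1)*(2*s + (s - 1)**2 - 1)*uppergamma(s - 1, 3/2) - 6*2**s*(s - 1)**2*(s + 1) + 6*2**s*(s + 1)*(2*s + (s - 1)**2 - 1) + 3**s*(s - 1)*(s + 1)*(-4*log(2) + 4*log(3))*(2*s + (s - 1)**2 - 1) - 4*3**s*(s + 1)*(2*s + (s - 1)**2 - 1) + 6*(s - 1)**3*(s + 1)*log(2) + 6*(s - 1)**2*(s + 1)*log(2) + 6*(s - 1)**2*(s + 1) + 3*(s - 1)**2*(2*s + (s - 1)**2 - 1))/(6*2**(2*s)*(s - 1)**2*(s + 1)*(2*s + (s - 1)**2 - 1))
  Re(s) > -1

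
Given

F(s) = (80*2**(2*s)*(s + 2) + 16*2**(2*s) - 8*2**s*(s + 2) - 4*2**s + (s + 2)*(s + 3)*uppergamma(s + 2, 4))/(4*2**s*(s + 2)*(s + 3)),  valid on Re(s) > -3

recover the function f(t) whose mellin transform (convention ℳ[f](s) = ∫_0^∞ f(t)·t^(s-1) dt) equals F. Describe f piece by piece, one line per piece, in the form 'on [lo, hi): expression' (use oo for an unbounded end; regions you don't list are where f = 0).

strip the shared t-power: t on [0, 1); 2*t + 1 on [1, 2); exp(-2*t) on [2, ∞)
the 3 pieces separated at 1, 2 each add one integral
the [0, 1) slice contributes ∫ t**3·t^(s-1) dt
segment 1 to 2 holds t**2*(2*t + 1); add its integral
segment 2 to ∞ holds t**2*exp(-2*t); add its integral

on [0, 1): t**3
on [1, 2): t**2*(2*t + 1)
on [2, oo): t**2*exp(-2*t)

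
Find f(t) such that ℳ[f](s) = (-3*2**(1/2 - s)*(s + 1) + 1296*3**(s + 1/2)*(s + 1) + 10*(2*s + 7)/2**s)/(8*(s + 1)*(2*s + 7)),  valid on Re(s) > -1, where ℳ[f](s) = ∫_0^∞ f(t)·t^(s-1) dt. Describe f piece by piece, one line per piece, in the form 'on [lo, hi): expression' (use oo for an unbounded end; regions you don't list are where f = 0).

on [0, 1/2): 5*t/2
on [1/2, 3): 3*t**(7/2)

summing 2 kernel integrals split by 1/2 yields ℳ[f](s)
segment [0, 1/2) carries 5*t/2; integrate it
∫ 3*t**(7/2)·t^(s-1) over [1/2, 3)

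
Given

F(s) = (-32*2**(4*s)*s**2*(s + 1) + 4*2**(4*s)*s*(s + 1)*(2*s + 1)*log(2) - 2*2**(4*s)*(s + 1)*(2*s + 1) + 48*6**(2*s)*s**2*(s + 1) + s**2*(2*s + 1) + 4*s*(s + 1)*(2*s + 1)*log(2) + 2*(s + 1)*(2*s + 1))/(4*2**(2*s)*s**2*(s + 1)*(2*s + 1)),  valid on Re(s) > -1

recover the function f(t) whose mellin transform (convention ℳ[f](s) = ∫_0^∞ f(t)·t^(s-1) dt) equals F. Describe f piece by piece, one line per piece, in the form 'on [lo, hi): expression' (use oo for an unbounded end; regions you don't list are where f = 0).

peel off the power substitution: t**2 on [0, 1/2); log(t) on [1/2, 2); 2*t on [2, 3)
linearity at 1/4, 4 turns ℳ[f](s) into 3 summed integrals
segment [0, 1/4) carries t; integrate it
∫ log(sqrt(t))·t^(s-1) over [1/4, 4)
for t in [4, 9): the term is ∫ 2*sqrt(t)·t^(s-1)

on [0, 1/4): t
on [1/4, 4): log(sqrt(t))
on [4, 9): 2*sqrt(t)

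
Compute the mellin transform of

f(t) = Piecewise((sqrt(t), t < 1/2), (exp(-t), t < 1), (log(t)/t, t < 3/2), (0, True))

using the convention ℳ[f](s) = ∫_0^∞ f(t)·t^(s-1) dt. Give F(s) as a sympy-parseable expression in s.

(3*2**s*(2*s + 1)*(s**2 - 2*s + 1)*uppergamma(s, 1/2) - 3*2**s*(2*s + 1)*(s**2 - 2*s + 1)*uppergamma(s, 1) + 3*2**s*(2*s + 1) + 3**s*s*(2*s + 1)*(-2*log(2) + 2*log(3)) - 2*3**s*(2*s + 1) + 3**s*(2*s + 1)*(-2*log(3) + 2*log(2)) + 3*sqrt(2)*(s**2 - 2*s + 1))/(3*2**s*(2*s + 1)*(s**2 - 2*s + 1))
  Re(s) > -1/2

cuts at 1/2, 1: linearity sums the 3 kernel integrals
[0, 1/2) adds the kernel integral of sqrt(t)
the [1/2, 1) slice contributes ∫ exp(-t)·t^(s-1) dt
segment 1 to 3/2 holds log(t)/t; add its integral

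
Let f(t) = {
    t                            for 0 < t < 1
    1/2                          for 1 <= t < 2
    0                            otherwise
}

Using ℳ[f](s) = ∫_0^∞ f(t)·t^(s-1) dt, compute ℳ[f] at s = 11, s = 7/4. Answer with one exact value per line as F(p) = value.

F(11) = 12293/132
F(7/4) = 6/77 + 4*2**(3/4)/7

cuts at 1: linearity sums the 2 kernel integrals
between 0 and 1 the integrand is t·t^(s-1)
over [1, 2), the kernel integral of 1/2 enters the sum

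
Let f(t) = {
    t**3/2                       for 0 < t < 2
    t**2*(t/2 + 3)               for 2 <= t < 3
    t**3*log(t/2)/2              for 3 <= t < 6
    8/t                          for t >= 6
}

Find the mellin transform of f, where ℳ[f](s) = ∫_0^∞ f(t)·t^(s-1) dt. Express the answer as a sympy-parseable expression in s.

the shared t-power comes off first: t/2 on [0, 2); t/2 + 3 on [2, 3); t*log(t/2)/2 on [3, 6); …
remove the common scale on t first: t on [0, 1); t + 3 on [1, 3/2); t*log(t) on [3/2, 3); …
split f at 2, 3, 6: ℳ[f](s) collects 4 kernel integrals
on [0, 2) integrate f = t**3/2 against the kernel
on [2, 3) integrate f = t**2*(t/2 + 3) against the kernel
∫ over [3, 6) of t**3*log(t/2)/2·t^(s-1) joins the sum
∫ over [6, ∞) of 8/t·t^(s-1) joins the sum

(-162*2**(s + 2)*(s - 1)*(s + 2)*(2*s + (s + 2)**2 + 5) - 162*2**(s + 2)*(s - 1)*(2*s + (s + 2)**2 + 5) - 81*3**(s + 2)*(s - 1)*(s + 2)**2*(s + 3)*log(3) + 81*3**(s + 2)*(s - 1)*(s + 2)**2*(s + 3)*log(2) - 81*3**(s + 2)*(s - 1)*(s + 2)*(s + 3)*log(3) + 81*3**(s + 2)*(s - 1)*(s + 2)*(s + 3)*log(2) + 81*3**(s + 2)*(s - 1)*(s + 2)*(s + 3) + 243*3**(s + 2)*(s - 1)*(s + 2)*(2*s + (s + 2)**2 + 5) + 162*3**(s + 2)*(s - 1)*(2*s + (s + 2)**2 + 5) + 162*6**(s + 2)*(s - 1)*(s + 2)**2*(s + 3)*log(3) - 162*6**(s + 2)*(s - 1)*(s + 2)*(s + 3) + 162*6**(s + 2)*(s - 1)*(s + 2)*(s + 3)*log(3) - 2*6**(s + 2)*(s + 2)*(s + 3)*(2*s + (s + 2)**2 + 5))/(54*(s - 1)*(s + 2)*(s + 3)*(2*s + (s + 2)**2 + 5))
  -3 < Re(s) < 1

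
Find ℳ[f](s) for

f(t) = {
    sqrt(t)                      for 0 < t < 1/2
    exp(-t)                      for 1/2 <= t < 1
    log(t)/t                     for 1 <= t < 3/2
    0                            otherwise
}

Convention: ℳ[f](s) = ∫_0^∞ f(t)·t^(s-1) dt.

(3*2**s*(2*s + 1)*(s**2 - 2*s + 1)*uppergamma(s, 1/2) - 3*2**s*(2*s + 1)*(s**2 - 2*s + 1)*uppergamma(s, 1) + 3*2**s*(2*s + 1) + 3**s*s*(2*s + 1)*(-2*log(2) + 2*log(3)) - 2*3**s*(2*s + 1) + 3**s*(2*s + 1)*(-2*log(3) + 2*log(2)) + 3*sqrt(2)*(s**2 - 2*s + 1))/(3*2**s*(2*s + 1)*(s**2 - 2*s + 1))
  Re(s) > -1/2

slice at 1/2, 1, transform all 3 pieces, and sum them
the [0, 1/2) slice contributes ∫ sqrt(t)·t^(s-1) dt
segment [1/2, 1) carries exp(-t); integrate it
∫ over [1, 3/2) of log(t)/t·t^(s-1) joins the sum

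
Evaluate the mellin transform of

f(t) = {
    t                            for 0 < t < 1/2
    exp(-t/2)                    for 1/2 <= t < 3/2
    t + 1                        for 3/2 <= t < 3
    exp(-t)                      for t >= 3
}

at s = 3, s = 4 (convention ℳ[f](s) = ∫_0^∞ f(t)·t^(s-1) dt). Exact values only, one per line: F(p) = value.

summing 4 kernel integrals split by 1/2, 3/2, 3 yields ℳ[f](s)
segment 0 to 1/2 holds t; add its integral
∫ over [1/2, 3/2) of exp(-t/2)·t^(s-1) joins the sum
segment 3/2 to 3 holds (t + 1); add its integral
∫ over [3, ∞) of exp(-t)·t^(s-1) joins the sum

F(3) = -65*exp(-3/4)/2 + 17*exp(-3) + 41*exp(-1/4)/2 + 215/8
F(4) = -807*exp(-3/4)/4 + 78*exp(-3) + 21143/320 + 493*exp(-1/4)/4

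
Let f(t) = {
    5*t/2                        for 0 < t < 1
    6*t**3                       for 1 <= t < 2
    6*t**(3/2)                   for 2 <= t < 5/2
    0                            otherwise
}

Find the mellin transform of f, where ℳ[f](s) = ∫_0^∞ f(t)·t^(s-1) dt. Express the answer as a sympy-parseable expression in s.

(-24*2**(s + 3/2)*(s + 1)*(s + 3) + 12*2**(s + 3)*(s + 1)*(2*s + 3) + 24*(5/2)**(s + 3/2)*(s + 1)*(s + 3) - 12*(s + 1)*(2*s + 3) + 5*(s + 3)*(2*s + 3))/(2*(s + 1)*(s + 3)*(2*s + 3))
  Re(s) > -1

summing 3 kernel integrals split by 1, 2 yields ℳ[f](s)
[0, 1) adds the kernel integral of 5*t/2
piece [1, 2): integrate 6*t**3 against the kernel
segment [2, 5/2) carries 6*t**(3/2); integrate it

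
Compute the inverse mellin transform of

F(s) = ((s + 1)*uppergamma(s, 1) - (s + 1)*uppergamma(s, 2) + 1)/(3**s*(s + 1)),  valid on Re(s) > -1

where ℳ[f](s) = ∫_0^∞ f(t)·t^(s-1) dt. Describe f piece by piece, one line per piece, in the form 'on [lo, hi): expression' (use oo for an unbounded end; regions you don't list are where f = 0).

on [0, 1/3): 3*t
on [1/3, 2/3): exp(-3*t)

undo the common scale on t: t on [0, 1); exp(-t) on [1, 2)
along the cuts 1/3, ℳ[f](s) splits into 2 integrals
piece [0, 1/3): integrate 3*t against the kernel
piece [1/3, 2/3): integrate exp(-3*t) against the kernel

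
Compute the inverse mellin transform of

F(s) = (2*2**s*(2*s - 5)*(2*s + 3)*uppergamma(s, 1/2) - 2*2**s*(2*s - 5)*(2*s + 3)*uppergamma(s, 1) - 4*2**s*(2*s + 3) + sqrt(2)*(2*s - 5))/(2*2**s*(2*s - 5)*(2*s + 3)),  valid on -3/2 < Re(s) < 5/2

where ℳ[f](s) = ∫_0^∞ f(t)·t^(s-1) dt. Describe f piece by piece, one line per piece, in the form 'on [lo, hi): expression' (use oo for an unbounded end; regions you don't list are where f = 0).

breakpoints 1/2, 1: one integral from each of the 3 segments
∫ t**(3/2)·t^(s-1) over [0, 1/2)
∫ exp(-t)·t^(s-1) over [1/2, 1)
on [1, ∞): add ∫ t**(-5/2)·t^(s-1) dt

on [0, 1/2): t**(3/2)
on [1/2, 1): exp(-t)
on [1, oo): t**(-5/2)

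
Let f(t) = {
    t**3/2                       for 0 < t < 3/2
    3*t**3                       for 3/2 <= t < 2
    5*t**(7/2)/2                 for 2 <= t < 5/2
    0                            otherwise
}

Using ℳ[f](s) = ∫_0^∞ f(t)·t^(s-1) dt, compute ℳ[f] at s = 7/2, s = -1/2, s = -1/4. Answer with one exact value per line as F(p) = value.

the 3 pieces separated at 3/2, 2 each add one integral
between 0 and 3/2 the integrand is t**3/2·t^(s-1)
segment [3/2, 2) carries 3*t**3; integrate it
on [2, 5/2): add ∫ 5*t**(7/2)/2·t^(s-1) dt

F(7/2) = -3645*sqrt(6)/1664 + 384*sqrt(2)/13 + 308705/1792
F(-1/2) = -9*sqrt(6)/8 + 305/48 + 24*sqrt(2)/5
F(-1/4) = 2**(1/4)*(-7040 - 1170*3**(3/4) + 4992*sqrt(2) + 6875*sqrt(2)*5**(1/4))/1144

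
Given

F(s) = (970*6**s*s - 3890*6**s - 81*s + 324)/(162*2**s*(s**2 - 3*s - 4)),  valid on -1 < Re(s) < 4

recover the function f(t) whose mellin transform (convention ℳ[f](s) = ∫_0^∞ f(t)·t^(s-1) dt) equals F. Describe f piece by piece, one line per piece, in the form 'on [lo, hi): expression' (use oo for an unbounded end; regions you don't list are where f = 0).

cuts at 1/2, 3: linearity sums the 3 kernel integrals
∫ t·t^(s-1) over [0, 1/2)
for t in [1/2, 3): the term is ∫ 2*t·t^(s-1)
on [3, ∞): add ∫ t**(-4)·t^(s-1) dt

on [0, 1/2): t
on [1/2, 3): 2*t
on [3, oo): t**(-4)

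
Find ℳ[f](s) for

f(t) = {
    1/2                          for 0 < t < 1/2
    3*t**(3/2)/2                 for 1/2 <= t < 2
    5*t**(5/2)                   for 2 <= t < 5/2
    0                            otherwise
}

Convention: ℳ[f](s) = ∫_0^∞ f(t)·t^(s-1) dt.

2**(-s - 2)*(3*2**(2*s + 7/2)*s*(2*s + 5) - 5*2**(2*s + 11/2)*s*(2*s + 3) + sqrt(2)*5**(s + 7/2)*s*(2*s + 3) - 3*sqrt(2)*s*(2*s + 5) + 2*(2*s + 3)*(2*s + 5))/(s*(2*s + 3)*(2*s + 5))
  Re(s) > 0

breakpoints 1/2, 2: one integral from each of the 3 segments
between 0 and 1/2 the integrand is 1/2·t^(s-1)
∫ 3*t**(3/2)/2·t^(s-1) over [1/2, 2)
∫ 5*t**(5/2)·t^(s-1) over [2, 5/2)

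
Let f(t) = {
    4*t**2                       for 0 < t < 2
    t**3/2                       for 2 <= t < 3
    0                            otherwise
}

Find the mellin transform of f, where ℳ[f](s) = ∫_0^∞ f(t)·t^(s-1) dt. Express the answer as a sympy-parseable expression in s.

(24*2**s*s + 80*2**s + 27*3**s*s + 54*3**s)/(2*(s**2 + 5*s + 6))
  Re(s) > -2

slice at 2, transform all 2 pieces, and sum them
the [0, 2) slice contributes ∫ 4*t**2·t^(s-1) dt
piece [2, 3): integrate t**3/2 against the kernel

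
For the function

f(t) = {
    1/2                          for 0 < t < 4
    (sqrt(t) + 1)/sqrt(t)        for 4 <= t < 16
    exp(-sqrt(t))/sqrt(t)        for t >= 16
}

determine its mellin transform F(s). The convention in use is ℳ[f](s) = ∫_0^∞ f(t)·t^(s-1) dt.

undo the power substitution: 1/2 on [0, 2); (t + 1)/t on [2, 4); exp(-t)/t on [4, ∞)
strip the shared t-power: t/2 on [0, 2); t + 1 on [2, 4); exp(-t) on [4, ∞)
the common scale on t comes off first: t on [0, 1); 2*t + 1 on [1, 2); exp(-2*t) on [2, ∞)
along the cuts 4, 16, ℳ[f](s) splits into 3 integrals
piece [0, 4): integrate 1/2 against the kernel
segment [4, 16) carries (sqrt(t) + 1)/sqrt(t); integrate it
on [16, ∞): add ∫ exp(-sqrt(t))/sqrt(t)·t^(s-1) dt

2**(-2*s - 2)*(2**(2*s + 3)*s*(2*s - 1)*uppergamma(2*s - 1, 4) - 2**(4*s + 1) + 2**(4*s + 2)*(1 - 2*s) + 64**s*(10*s - 5) + 64**s)/(s*(2*s - 1))
  Re(s) > 0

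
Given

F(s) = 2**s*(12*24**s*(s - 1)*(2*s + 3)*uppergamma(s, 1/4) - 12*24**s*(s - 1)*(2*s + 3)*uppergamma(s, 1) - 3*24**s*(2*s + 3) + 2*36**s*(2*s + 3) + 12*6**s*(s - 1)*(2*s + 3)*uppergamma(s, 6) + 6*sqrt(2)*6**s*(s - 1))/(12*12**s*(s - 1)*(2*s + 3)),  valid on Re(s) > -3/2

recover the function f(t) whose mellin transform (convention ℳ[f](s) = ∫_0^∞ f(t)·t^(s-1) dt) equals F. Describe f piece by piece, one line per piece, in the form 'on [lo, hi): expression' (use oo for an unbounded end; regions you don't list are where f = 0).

on [0, 1): sqrt(2)*t**(3/2)/4
on [1, 4): exp(-t/4)
on [4, 6): 1/t
on [6, oo): exp(-t)

peel off the common scale on t: t**(3/2) on [0, 1/2); exp(-t/2) on [1/2, 2); 1/(2*t) on [2, 3); …
linearity at 1, 4, 6 turns ℳ[f](s) into 4 summed integrals
segment [0, 1) carries sqrt(2)*t**(3/2)/4; integrate it
on [1, 4): add ∫ exp(-t/4)·t^(s-1) dt
over [4, 6), the kernel integral of 1/t enters the sum
∫ exp(-t)·t^(s-1) over [6, ∞)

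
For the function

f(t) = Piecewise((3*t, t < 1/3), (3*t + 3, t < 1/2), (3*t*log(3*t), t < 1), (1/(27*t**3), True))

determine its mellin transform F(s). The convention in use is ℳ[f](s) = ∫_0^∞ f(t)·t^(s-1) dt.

(-162*2**s*s*(s - 3)*(s**2 + 2*s + 1) - 162*2**s*(s - 3)*(s**2 + 2*s + 1) - 81*3**s*s**2*(s - 3)*(s + 1)*log(3) + 81*3**s*s**2*(s - 3)*(s + 1)*log(2) - 81*3**s*s*(s - 3)*(s + 1)*log(3) + 81*3**s*s*(s - 3)*(s + 1)*log(2) + 81*3**s*s*(s - 3)*(s + 1) + 243*3**s*s*(s - 3)*(s**2 + 2*s + 1) + 162*3**s*(s - 3)*(s**2 + 2*s + 1) + 162*6**s*s**2*(s - 3)*(s + 1)*log(3) - 162*6**s*s*(s - 3)*(s + 1) + 162*6**s*s*(s - 3)*(s + 1)*log(3) - 2*6**s*s*(s + 1)*(s**2 + 2*s + 1))/(54*6**s*s*(s - 3)*(s + 1)*(s**2 + 2*s + 1))
  -1 < Re(s) < 3

invert the common scale on t to get t on [0, 1); t + 3 on [1, 3/2); t*log(t) on [3/2, 3); …
breakpoints 1/3, 1/2, 1: one integral from each of the 4 segments
piece [0, 1/3): integrate 3*t against the kernel
on [1/3, 1/2): add ∫ (3*t + 3)·t^(s-1) dt
∫ 3*t*log(3*t)·t^(s-1) over [1/2, 1)
on [1, ∞) integrate f = 1/(27*t**3) against the kernel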